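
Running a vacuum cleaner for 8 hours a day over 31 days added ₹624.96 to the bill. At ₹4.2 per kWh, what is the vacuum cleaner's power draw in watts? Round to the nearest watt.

600 W

Energy = ₹624.96 ÷ ₹4.2/kWh = 148.8 kWh
Runtime = 8 h/day × 31 days = 248 h
Power = 148.8 kWh ÷ 248 h = 0.6 kW = 600 W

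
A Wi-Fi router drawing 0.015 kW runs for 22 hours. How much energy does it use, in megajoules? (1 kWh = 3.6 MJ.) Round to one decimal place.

1.2 MJ

Energy = 0.015 kW × 22 h = 0.33 kWh
= 0.33 × 3.6 MJ = 1.2 MJ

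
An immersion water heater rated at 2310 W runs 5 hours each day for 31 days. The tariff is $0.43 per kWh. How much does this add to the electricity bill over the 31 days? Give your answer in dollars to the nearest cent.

$153.96

Runtime = 5 h/day × 31 days = 155 h
Energy = 2.31 kW × 155 h = 358.05 kWh
Cost = 358.05 kWh × $0.43/kWh = $153.96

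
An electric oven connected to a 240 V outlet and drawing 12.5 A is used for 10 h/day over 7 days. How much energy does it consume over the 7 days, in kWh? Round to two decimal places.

Power = 12.5 A × 240 V = 3000 W = 3 kW
Runtime = 10 h/day × 7 days = 70 h
Energy = 3 kW × 70 h = 210 kWh

210.00 kWh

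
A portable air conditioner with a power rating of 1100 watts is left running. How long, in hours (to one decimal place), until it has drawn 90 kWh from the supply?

81.8 h

Hours = 90 kWh ÷ 1.1 kW = 81.8 h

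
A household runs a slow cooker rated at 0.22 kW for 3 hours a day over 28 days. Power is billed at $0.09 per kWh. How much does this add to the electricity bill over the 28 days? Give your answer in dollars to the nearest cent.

Runtime = 3 h/day × 28 days = 84 h
Energy = 0.22 kW × 84 h = 18.48 kWh
Cost = 18.48 kWh × $0.09/kWh = $1.66

$1.66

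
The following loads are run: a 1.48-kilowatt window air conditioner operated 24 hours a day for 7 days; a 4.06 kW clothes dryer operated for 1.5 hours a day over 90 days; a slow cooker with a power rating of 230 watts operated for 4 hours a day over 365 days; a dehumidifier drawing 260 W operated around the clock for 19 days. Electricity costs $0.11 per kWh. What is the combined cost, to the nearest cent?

window air conditioner: Runtime = 24 h × 7 = 168 h
window air conditioner: 1.48 kW × 168 h = 248.64 kWh
clothes dryer: Runtime = 1.5 h/day × 90 days = 135 h
clothes dryer: 4.06 kW × 135 h = 548.1 kWh
slow cooker: Runtime = 4 h/day × 365 days = 1460 h
slow cooker: 0.23 kW × 1460 h = 335.8 kWh
dehumidifier: Runtime = 24 h × 19 = 456 h
dehumidifier: 0.26 kW × 456 h = 118.56 kWh
Total energy = 1251.1 kWh
Cost = 1251.1 × $0.11 = $137.62

$137.62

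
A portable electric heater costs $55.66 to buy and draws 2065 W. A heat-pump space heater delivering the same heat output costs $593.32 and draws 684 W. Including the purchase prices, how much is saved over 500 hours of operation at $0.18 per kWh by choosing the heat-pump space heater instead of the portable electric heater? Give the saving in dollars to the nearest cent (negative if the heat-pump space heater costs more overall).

portable electric heater: $55.66 + (2065/1000) kW × 500 h × $0.18 = $55.66 + $185.85 = $241.51
heat-pump space heater: $593.32 + (684/1000) kW × 500 h × $0.18 = $593.32 + $61.56 = $654.88
Saving = $241.51 − $654.88 = −$413.37

-$413.37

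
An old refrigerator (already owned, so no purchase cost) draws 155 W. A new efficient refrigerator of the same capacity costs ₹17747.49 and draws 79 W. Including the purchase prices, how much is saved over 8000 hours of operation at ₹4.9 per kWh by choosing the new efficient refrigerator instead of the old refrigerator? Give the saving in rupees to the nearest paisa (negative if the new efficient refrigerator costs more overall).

-₹14768.29

old refrigerator: ₹0.00 + (155/1000) kW × 8000 h × ₹4.9 = ₹0.00 + ₹6076 = ₹6076
new efficient refrigerator: ₹17747.49 + (79/1000) kW × 8000 h × ₹4.9 = ₹17747.49 + ₹3096.8 = ₹20844.29
Saving = ₹6076 − ₹20844.29 = −₹14768.29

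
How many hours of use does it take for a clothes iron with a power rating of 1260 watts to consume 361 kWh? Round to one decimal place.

Hours = 361 kWh ÷ 1.26 kW = 286.5 h

286.5 h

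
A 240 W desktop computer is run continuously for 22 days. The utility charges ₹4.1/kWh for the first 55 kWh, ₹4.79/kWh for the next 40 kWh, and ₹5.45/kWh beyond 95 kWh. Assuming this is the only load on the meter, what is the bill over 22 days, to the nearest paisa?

₹589.97

Runtime = 24 h × 22 = 528 h
Energy = 0.24 kW × 528 h = 126.72 kWh
Tier 1 (0–55 kWh): 55 × ₹4.1 = ₹225.5
Tier 2 (55–95 kWh): 40 × ₹4.79 = ₹191.6
Above 95 kWh: 31.72 × ₹5.45 = ₹172.874
Bill = ₹589.97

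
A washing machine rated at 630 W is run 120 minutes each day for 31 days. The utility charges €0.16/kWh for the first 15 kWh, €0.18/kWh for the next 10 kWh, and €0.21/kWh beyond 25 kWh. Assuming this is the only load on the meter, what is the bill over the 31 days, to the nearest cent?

€7.15

Runtime = 120 min × 31 = 3720 min = 62 h
Energy = 0.63 kW × 62 h = 39.06 kWh
Tier 1 (0–15 kWh): 15 × €0.16 = €2.4
Tier 2 (15–25 kWh): 10 × €0.18 = €1.8
Above 25 kWh: 14.06 × €0.21 = €2.9526
Bill = €7.15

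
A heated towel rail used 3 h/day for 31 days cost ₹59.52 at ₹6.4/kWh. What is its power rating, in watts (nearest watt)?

100 W

Energy = ₹59.52 ÷ ₹6.4/kWh = 9.3 kWh
Runtime = 3 h/day × 31 days = 93 h
Power = 9.3 kWh ÷ 93 h = 0.1 kW = 100 W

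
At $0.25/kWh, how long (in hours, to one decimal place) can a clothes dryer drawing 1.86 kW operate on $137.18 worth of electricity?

295.0 h

Energy available = $137.18 ÷ $0.25/kWh = 548.72 kWh
Hours = 548.72 kWh ÷ 1.86 kW = 295.0 h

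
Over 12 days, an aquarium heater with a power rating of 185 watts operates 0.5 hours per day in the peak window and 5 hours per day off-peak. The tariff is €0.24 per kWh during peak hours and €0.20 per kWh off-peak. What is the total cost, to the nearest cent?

€2.49

Peak energy = 0.185 kW × 0.5 h × 12 = 1.11 kWh
Off-peak energy = 0.185 kW × 5 h × 12 = 11.1 kWh
Cost = 1.11 × €0.24 + 11.1 × €0.20 = €0.2664 + €2.22 = €2.49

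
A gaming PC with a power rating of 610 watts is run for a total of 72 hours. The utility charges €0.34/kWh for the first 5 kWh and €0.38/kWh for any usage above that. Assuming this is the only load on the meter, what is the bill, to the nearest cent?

€16.49

Energy = 0.61 kW × 72 h = 43.92 kWh
Tier 1 (0–5 kWh): 5 × €0.34 = €1.7
Above 5 kWh: 38.92 × €0.38 = €14.7896
Bill = €16.49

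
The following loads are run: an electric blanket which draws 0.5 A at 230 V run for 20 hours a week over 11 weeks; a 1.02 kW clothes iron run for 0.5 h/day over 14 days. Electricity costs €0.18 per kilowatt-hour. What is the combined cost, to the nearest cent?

€5.84

electric blanket: Power = 0.5 A × 230 V = 115 W = 0.115 kW
electric blanket: Runtime = 20 h/week × 11 weeks = 220 h
electric blanket: 0.115 kW × 220 h = 25.3 kWh
clothes iron: Runtime = 0.5 h/day × 14 days = 7 h
clothes iron: 1.02 kW × 7 h = 7.14 kWh
Total energy = 32.44 kWh
Cost = 32.44 × €0.18 = €5.84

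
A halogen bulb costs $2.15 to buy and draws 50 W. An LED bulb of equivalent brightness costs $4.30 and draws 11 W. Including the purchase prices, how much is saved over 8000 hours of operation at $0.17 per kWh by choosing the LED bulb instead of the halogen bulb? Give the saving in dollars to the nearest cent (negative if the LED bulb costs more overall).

halogen bulb: $2.15 + (50/1000) kW × 8000 h × $0.17 = $2.15 + $68 = $70.15
LED bulb: $4.30 + (11/1000) kW × 8000 h × $0.17 = $4.30 + $14.96 = $19.26
Saving = $70.15 − $19.26 = $50.89

$50.89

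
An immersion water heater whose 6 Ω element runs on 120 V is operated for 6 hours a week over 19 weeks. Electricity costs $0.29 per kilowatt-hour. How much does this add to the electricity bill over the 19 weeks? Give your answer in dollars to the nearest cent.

Power = V²/R = 120²/6 = 2400 W = 2.4 kW
Runtime = 6 h/week × 19 weeks = 114 h
Energy = 2.4 kW × 114 h = 273.6 kWh
Cost = 273.6 kWh × $0.29/kWh = $79.34

$79.34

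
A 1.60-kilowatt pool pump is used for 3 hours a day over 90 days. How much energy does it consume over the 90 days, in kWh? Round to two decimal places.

432.00 kWh

Runtime = 3 h/day × 90 days = 270 h
Energy = 1.6 kW × 270 h = 432 kWh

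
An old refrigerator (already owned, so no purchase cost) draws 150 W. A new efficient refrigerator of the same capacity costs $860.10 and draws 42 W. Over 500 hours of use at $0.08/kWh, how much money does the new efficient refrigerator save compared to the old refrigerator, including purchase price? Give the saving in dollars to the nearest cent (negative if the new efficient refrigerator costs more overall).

old refrigerator: $0.00 + (150/1000) kW × 500 h × $0.08 = $0.00 + $6 = $6
new efficient refrigerator: $860.10 + (42/1000) kW × 500 h × $0.08 = $860.10 + $1.68 = $861.78
Saving = $6 − $861.78 = −$855.78

-$855.78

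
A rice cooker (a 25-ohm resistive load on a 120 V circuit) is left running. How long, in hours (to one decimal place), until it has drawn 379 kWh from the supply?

Power = V²/R = 120²/25 = 576 W = 0.576 kW
Hours = 379 kWh ÷ 0.576 kW = 658.0 h

658.0 h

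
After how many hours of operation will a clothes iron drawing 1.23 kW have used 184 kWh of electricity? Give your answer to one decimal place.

149.6 h

Hours = 184 kWh ÷ 1.23 kW = 149.6 h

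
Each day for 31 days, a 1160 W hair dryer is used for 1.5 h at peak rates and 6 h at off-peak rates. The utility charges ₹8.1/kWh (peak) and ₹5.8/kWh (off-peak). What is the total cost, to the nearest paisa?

Peak energy = 1.16 kW × 1.5 h × 31 = 53.94 kWh
Off-peak energy = 1.16 kW × 6 h × 31 = 215.76 kWh
Cost = 53.94 × ₹8.1 + 215.76 × ₹5.8 = ₹436.914 + ₹1251.408 = ₹1688.32

₹1688.32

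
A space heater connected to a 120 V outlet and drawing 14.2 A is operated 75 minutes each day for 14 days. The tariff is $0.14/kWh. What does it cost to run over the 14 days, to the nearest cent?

Power = 14.2 A × 120 V = 1704 W = 1.704 kW
Runtime = 75 min × 14 = 1050 min = 17.5 h
Energy = 1.704 kW × 17.5 h = 29.82 kWh
Cost = 29.82 kWh × $0.14/kWh = $4.17

$4.17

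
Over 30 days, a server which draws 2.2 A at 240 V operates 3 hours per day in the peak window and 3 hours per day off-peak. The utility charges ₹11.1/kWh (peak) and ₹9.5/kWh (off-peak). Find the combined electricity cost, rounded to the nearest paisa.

Power = 2.2 A × 240 V = 528 W = 0.528 kW
Peak energy = 0.528 kW × 3 h × 30 = 47.52 kWh
Off-peak energy = 0.528 kW × 3 h × 30 = 47.52 kWh
Cost = 47.52 × ₹11.1 + 47.52 × ₹9.5 = ₹527.472 + ₹451.44 = ₹978.91

₹978.91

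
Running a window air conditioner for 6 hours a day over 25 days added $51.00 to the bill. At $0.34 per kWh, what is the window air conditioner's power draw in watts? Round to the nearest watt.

Energy = $51.00 ÷ $0.34/kWh = 150 kWh
Runtime = 6 h/day × 25 days = 150 h
Power = 150 kWh ÷ 150 h = 1 kW = 1000 W

1000 W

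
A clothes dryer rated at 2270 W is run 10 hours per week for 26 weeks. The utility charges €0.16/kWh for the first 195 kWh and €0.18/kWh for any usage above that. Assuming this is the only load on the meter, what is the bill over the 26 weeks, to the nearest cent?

€102.34

Runtime = 10 h/week × 26 weeks = 260 h
Energy = 2.27 kW × 260 h = 590.2 kWh
Tier 1 (0–195 kWh): 195 × €0.16 = €31.2
Above 195 kWh: 395.2 × €0.18 = €71.136
Bill = €102.34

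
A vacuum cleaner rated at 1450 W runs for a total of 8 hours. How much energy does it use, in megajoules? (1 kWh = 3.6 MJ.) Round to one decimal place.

41.8 MJ

Energy = 1.45 kW × 8 h = 11.6 kWh
= 11.6 × 3.6 MJ = 41.8 MJ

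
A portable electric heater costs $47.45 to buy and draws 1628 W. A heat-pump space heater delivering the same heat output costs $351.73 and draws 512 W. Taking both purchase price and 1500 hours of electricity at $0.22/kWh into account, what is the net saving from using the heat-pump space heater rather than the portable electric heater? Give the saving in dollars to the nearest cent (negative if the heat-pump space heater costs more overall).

$64.00

portable electric heater: $47.45 + (1628/1000) kW × 1500 h × $0.22 = $47.45 + $537.24 = $584.69
heat-pump space heater: $351.73 + (512/1000) kW × 1500 h × $0.22 = $351.73 + $168.96 = $520.69
Saving = $584.69 − $520.69 = $64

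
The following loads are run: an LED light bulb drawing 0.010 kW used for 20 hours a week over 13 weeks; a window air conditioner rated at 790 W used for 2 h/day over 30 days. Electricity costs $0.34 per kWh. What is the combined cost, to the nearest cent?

$17.00

LED light bulb: Runtime = 20 h/week × 13 weeks = 260 h
LED light bulb: 0.01 kW × 260 h = 2.6 kWh
window air conditioner: Runtime = 2 h/day × 30 days = 60 h
window air conditioner: 0.79 kW × 60 h = 47.4 kWh
Total energy = 50 kWh
Cost = 50 × $0.34 = $17.00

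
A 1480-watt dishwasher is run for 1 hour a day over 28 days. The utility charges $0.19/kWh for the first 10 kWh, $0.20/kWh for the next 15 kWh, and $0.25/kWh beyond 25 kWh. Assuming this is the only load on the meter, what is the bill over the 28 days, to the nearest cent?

Runtime = 1 h/day × 28 days = 28 h
Energy = 1.48 kW × 28 h = 41.44 kWh
Tier 1 (0–10 kWh): 10 × $0.19 = $1.9
Tier 2 (10–25 kWh): 15 × $0.20 = $3
Above 25 kWh: 16.44 × $0.25 = $4.11
Bill = $9.01

$9.01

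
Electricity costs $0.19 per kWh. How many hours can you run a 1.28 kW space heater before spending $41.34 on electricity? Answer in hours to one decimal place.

Energy available = $41.34 ÷ $0.19/kWh = 217.5789 kWh
Hours = 217.5789 kWh ÷ 1.28 kW = 170.0 h

170.0 h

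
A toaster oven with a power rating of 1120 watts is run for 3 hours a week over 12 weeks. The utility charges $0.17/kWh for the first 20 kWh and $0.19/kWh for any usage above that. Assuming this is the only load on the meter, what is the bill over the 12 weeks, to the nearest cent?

$7.26

Runtime = 3 h/week × 12 weeks = 36 h
Energy = 1.12 kW × 36 h = 40.32 kWh
Tier 1 (0–20 kWh): 20 × $0.17 = $3.4
Above 20 kWh: 20.32 × $0.19 = $3.8608
Bill = $7.26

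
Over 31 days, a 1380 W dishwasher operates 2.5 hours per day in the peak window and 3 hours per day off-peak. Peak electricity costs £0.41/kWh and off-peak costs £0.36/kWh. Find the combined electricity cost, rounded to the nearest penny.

Peak energy = 1.38 kW × 2.5 h × 31 = 106.95 kWh
Off-peak energy = 1.38 kW × 3 h × 31 = 128.34 kWh
Cost = 106.95 × £0.41 + 128.34 × £0.36 = £43.8495 + £46.2024 = £90.05

£90.05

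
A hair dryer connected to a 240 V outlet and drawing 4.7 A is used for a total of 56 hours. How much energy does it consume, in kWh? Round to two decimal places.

Power = 4.7 A × 240 V = 1128 W = 1.128 kW
Energy = 1.128 kW × 56 h = 63.168 kWh ≈ 63.17 kWh

63.17 kWh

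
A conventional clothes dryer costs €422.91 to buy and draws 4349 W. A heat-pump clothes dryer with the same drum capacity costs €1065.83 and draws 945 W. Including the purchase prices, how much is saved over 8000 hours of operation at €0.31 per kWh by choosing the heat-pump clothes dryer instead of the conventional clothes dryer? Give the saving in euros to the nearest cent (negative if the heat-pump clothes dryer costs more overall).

conventional clothes dryer: €422.91 + (4349/1000) kW × 8000 h × €0.31 = €422.91 + €10785.52 = €11208.43
heat-pump clothes dryer: €1065.83 + (945/1000) kW × 8000 h × €0.31 = €1065.83 + €2343.6 = €3409.43
Saving = €11208.43 − €3409.43 = €7799

€7799.00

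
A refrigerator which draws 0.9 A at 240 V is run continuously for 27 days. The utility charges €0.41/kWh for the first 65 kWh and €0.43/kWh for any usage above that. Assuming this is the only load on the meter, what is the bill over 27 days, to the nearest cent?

Power = 0.9 A × 240 V = 216 W = 0.216 kW
Runtime = 24 h × 27 = 648 h
Energy = 0.216 kW × 648 h = 139.968 kWh
Tier 1 (0–65 kWh): 65 × €0.41 = €26.65
Above 65 kWh: 74.968 × €0.43 = €32.23624
Bill = €58.89

€58.89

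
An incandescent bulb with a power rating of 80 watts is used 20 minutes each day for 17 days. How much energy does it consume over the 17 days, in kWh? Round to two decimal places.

0.45 kWh

Runtime = 20 min × 17 = 340 min = 5.666666… h
Energy = 0.08 kW × 5.666666… h = 0.453333… kWh ≈ 0.45 kWh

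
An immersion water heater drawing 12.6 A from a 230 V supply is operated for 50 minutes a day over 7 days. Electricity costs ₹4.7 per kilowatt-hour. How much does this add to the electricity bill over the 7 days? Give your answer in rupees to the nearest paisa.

₹79.45

Power = 12.6 A × 230 V = 2898 W = 2.898 kW
Runtime = 50 min × 7 = 350 min = 5.833333… h
Energy = 2.898 kW × 5.833333… h = 16.905 kWh
Cost = 16.905 kWh × ₹4.7/kWh = ₹79.45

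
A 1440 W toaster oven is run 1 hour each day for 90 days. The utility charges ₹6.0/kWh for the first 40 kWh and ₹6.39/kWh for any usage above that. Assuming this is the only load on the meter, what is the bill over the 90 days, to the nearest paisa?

₹812.54

Runtime = 1 h/day × 90 days = 90 h
Energy = 1.44 kW × 90 h = 129.6 kWh
Tier 1 (0–40 kWh): 40 × ₹6.0 = ₹240
Above 40 kWh: 89.6 × ₹6.39 = ₹572.544
Bill = ₹812.54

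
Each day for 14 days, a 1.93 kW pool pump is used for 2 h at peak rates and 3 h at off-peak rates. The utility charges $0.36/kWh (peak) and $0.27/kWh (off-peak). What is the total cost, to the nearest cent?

Peak energy = 1.93 kW × 2 h × 14 = 54.04 kWh
Off-peak energy = 1.93 kW × 3 h × 14 = 81.06 kWh
Cost = 54.04 × $0.36 + 81.06 × $0.27 = $19.4544 + $21.8862 = $41.34

$41.34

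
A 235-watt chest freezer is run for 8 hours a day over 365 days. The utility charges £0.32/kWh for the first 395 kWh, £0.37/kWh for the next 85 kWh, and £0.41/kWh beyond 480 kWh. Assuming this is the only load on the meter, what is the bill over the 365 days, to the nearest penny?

Runtime = 8 h/day × 365 days = 2920 h
Energy = 0.235 kW × 2920 h = 686.2 kWh
Tier 1 (0–395 kWh): 395 × £0.32 = £126.4
Tier 2 (395–480 kWh): 85 × £0.37 = £31.45
Above 480 kWh: 206.2 × £0.41 = £84.542
Bill = £242.39

£242.39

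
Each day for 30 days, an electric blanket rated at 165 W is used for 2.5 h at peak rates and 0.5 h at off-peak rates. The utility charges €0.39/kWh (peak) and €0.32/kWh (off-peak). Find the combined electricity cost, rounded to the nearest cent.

€5.62

Peak energy = 0.165 kW × 2.5 h × 30 = 12.375 kWh
Off-peak energy = 0.165 kW × 0.5 h × 30 = 2.475 kWh
Cost = 12.375 × €0.39 + 2.475 × €0.32 = €4.82625 + €0.792 = €5.62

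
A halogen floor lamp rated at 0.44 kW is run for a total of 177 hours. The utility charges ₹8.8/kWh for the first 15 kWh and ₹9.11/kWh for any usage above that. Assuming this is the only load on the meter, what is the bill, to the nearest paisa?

Energy = 0.44 kW × 177 h = 77.88 kWh
Tier 1 (0–15 kWh): 15 × ₹8.8 = ₹132
Above 15 kWh: 62.88 × ₹9.11 = ₹572.8368
Bill = ₹704.84

₹704.84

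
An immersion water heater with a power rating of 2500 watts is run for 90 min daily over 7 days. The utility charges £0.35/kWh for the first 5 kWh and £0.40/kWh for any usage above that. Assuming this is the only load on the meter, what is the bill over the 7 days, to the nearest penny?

Runtime = 90 min × 7 = 630 min = 10.5 h
Energy = 2.5 kW × 10.5 h = 26.25 kWh
Tier 1 (0–5 kWh): 5 × £0.35 = £1.75
Above 5 kWh: 21.25 × £0.40 = £8.5
Bill = £10.25

£10.25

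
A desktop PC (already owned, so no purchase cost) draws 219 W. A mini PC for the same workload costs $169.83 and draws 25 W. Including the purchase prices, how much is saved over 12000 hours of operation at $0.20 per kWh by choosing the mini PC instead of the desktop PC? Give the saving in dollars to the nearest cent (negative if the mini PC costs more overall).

$295.77

desktop PC: $0.00 + (219/1000) kW × 12000 h × $0.20 = $0.00 + $525.6 = $525.6
mini PC: $169.83 + (25/1000) kW × 12000 h × $0.20 = $169.83 + $60 = $229.83
Saving = $525.6 − $229.83 = $295.77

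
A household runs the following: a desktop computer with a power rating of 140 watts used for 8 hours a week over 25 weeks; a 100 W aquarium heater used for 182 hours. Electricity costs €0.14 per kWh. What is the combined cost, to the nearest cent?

€6.47

desktop computer: Runtime = 8 h/week × 25 weeks = 200 h
desktop computer: 0.14 kW × 200 h = 28 kWh
aquarium heater: 0.1 kW × 182 h = 18.2 kWh
Total energy = 46.2 kWh
Cost = 46.2 × €0.14 = €6.47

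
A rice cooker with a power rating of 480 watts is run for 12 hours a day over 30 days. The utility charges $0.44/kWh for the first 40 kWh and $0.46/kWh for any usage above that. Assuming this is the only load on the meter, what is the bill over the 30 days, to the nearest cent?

$78.69

Runtime = 12 h/day × 30 days = 360 h
Energy = 0.48 kW × 360 h = 172.8 kWh
Tier 1 (0–40 kWh): 40 × $0.44 = $17.6
Above 40 kWh: 132.8 × $0.46 = $61.088
Bill = $78.69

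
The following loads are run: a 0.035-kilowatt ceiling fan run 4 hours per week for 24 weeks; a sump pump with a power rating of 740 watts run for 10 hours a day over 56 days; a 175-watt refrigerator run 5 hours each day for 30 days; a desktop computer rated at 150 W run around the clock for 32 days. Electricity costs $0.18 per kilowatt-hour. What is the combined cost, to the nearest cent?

ceiling fan: Runtime = 4 h/week × 24 weeks = 96 h
ceiling fan: 0.035 kW × 96 h = 3.36 kWh
sump pump: Runtime = 10 h/day × 56 days = 560 h
sump pump: 0.74 kW × 560 h = 414.4 kWh
refrigerator: Runtime = 5 h/day × 30 days = 150 h
refrigerator: 0.175 kW × 150 h = 26.25 kWh
desktop computer: Runtime = 24 h × 32 = 768 h
desktop computer: 0.15 kW × 768 h = 115.2 kWh
Total energy = 559.21 kWh
Cost = 559.21 × $0.18 = $100.66

$100.66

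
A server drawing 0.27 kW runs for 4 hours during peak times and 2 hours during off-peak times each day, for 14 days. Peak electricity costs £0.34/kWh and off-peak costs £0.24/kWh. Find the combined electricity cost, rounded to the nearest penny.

£6.96

Peak energy = 0.27 kW × 4 h × 14 = 15.12 kWh
Off-peak energy = 0.27 kW × 2 h × 14 = 7.56 kWh
Cost = 15.12 × £0.34 + 7.56 × £0.24 = £5.1408 + £1.8144 = £6.96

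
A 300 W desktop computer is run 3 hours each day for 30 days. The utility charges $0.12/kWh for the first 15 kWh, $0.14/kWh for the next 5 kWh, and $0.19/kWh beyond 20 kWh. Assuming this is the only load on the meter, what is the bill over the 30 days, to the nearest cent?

$3.83

Runtime = 3 h/day × 30 days = 90 h
Energy = 0.3 kW × 90 h = 27 kWh
Tier 1 (0–15 kWh): 15 × $0.12 = $1.8
Tier 2 (15–20 kWh): 5 × $0.14 = $0.7
Above 20 kWh: 7 × $0.19 = $1.33
Bill = $3.83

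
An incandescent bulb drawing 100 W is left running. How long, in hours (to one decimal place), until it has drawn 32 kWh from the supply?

Hours = 32 kWh ÷ 0.1 kW = 320.0 h

320.0 h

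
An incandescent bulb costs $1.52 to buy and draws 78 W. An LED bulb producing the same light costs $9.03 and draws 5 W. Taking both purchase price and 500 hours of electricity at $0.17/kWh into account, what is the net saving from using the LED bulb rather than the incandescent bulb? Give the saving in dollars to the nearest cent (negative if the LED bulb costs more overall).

incandescent bulb: $1.52 + (78/1000) kW × 500 h × $0.17 = $1.52 + $6.63 = $8.15
LED bulb: $9.03 + (5/1000) kW × 500 h × $0.17 = $9.03 + $0.425 = $9.455
Saving = $8.15 − $9.455 = −$1.305 → -$1.31

-$1.31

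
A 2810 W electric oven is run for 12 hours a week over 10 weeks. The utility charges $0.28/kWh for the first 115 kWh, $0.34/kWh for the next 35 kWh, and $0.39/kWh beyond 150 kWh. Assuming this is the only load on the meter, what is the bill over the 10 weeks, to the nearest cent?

Runtime = 12 h/week × 10 weeks = 120 h
Energy = 2.81 kW × 120 h = 337.2 kWh
Tier 1 (0–115 kWh): 115 × $0.28 = $32.2
Tier 2 (115–150 kWh): 35 × $0.34 = $11.9
Above 150 kWh: 187.2 × $0.39 = $73.008
Bill = $117.11

$117.11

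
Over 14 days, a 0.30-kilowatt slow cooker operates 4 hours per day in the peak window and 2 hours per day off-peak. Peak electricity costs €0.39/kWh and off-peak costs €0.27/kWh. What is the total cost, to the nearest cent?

€8.82

Peak energy = 0.3 kW × 4 h × 14 = 16.8 kWh
Off-peak energy = 0.3 kW × 2 h × 14 = 8.4 kWh
Cost = 16.8 × €0.39 + 8.4 × €0.27 = €6.552 + €2.268 = €8.82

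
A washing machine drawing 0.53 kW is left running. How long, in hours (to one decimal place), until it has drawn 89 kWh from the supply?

167.9 h

Hours = 89 kWh ÷ 0.53 kW = 167.9 h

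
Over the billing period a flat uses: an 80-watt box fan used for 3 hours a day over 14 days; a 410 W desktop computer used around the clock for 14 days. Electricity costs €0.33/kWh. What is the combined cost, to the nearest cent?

box fan: Runtime = 3 h/day × 14 days = 42 h
box fan: 0.08 kW × 42 h = 3.36 kWh
desktop computer: Runtime = 24 h × 14 = 336 h
desktop computer: 0.41 kW × 336 h = 137.76 kWh
Total energy = 141.12 kWh
Cost = 141.12 × €0.33 = €46.57

€46.57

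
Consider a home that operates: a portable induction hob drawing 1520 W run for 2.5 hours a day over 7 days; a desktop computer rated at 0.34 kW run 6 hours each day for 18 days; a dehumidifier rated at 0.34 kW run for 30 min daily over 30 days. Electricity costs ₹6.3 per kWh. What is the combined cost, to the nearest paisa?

portable induction hob: Runtime = 2.5 h/day × 7 days = 17.5 h
portable induction hob: 1.52 kW × 17.5 h = 26.6 kWh
desktop computer: Runtime = 6 h/day × 18 days = 108 h
desktop computer: 0.34 kW × 108 h = 36.72 kWh
dehumidifier: Runtime = 30 min × 30 = 900 min = 15 h
dehumidifier: 0.34 kW × 15 h = 5.1 kWh
Total energy = 68.42 kWh
Cost = 68.42 × ₹6.3 = ₹431.05

₹431.05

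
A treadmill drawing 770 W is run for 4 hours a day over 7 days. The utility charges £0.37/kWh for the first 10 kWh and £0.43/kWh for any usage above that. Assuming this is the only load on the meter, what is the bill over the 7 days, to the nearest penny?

£8.67

Runtime = 4 h/day × 7 days = 28 h
Energy = 0.77 kW × 28 h = 21.56 kWh
Tier 1 (0–10 kWh): 10 × £0.37 = £3.7
Above 10 kWh: 11.56 × £0.43 = £4.9708
Bill = £8.67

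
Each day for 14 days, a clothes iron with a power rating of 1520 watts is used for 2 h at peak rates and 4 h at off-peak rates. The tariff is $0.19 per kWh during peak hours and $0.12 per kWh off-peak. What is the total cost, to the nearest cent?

Peak energy = 1.52 kW × 2 h × 14 = 42.56 kWh
Off-peak energy = 1.52 kW × 4 h × 14 = 85.12 kWh
Cost = 42.56 × $0.19 + 85.12 × $0.12 = $8.0864 + $10.2144 = $18.30

$18.30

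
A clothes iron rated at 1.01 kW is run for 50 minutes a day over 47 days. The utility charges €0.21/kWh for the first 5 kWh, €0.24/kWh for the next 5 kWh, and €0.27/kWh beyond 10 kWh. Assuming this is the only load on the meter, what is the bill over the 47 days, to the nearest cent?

€10.23

Runtime = 50 min × 47 = 2350 min = 39.166666… h
Energy = 1.01 kW × 39.166666… h = 39.558333… kWh
Tier 1 (0–5 kWh): 5 × €0.21 = €1.05
Tier 2 (5–10 kWh): 5 × €0.24 = €1.2
Above 10 kWh: 29.558333… × €0.27 = €7.98075
Bill = €10.23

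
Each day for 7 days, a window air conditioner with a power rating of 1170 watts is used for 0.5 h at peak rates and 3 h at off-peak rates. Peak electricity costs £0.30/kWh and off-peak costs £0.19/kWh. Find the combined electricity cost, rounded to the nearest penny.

£5.90

Peak energy = 1.17 kW × 0.5 h × 7 = 4.095 kWh
Off-peak energy = 1.17 kW × 3 h × 7 = 24.57 kWh
Cost = 4.095 × £0.30 + 24.57 × £0.19 = £1.2285 + £4.6683 = £5.90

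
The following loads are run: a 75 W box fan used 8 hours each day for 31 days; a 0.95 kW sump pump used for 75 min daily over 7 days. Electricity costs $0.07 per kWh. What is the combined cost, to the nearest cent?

$1.88

box fan: Runtime = 8 h/day × 31 days = 248 h
box fan: 0.075 kW × 248 h = 18.6 kWh
sump pump: Runtime = 75 min × 7 = 525 min = 8.75 h
sump pump: 0.95 kW × 8.75 h = 8.3125 kWh
Total energy = 26.9125 kWh
Cost = 26.9125 × $0.07 = $1.88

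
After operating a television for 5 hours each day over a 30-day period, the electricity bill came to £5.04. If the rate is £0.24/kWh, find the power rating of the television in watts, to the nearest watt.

Energy = £5.04 ÷ £0.24/kWh = 21 kWh
Runtime = 5 h/day × 30 days = 150 h
Power = 21 kWh ÷ 150 h = 0.14 kW = 140 W

140 W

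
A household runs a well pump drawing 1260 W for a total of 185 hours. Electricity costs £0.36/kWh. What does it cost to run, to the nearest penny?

Energy = 1.26 kW × 185 h = 233.1 kWh
Cost = 233.1 kWh × £0.36/kWh = £83.92

£83.92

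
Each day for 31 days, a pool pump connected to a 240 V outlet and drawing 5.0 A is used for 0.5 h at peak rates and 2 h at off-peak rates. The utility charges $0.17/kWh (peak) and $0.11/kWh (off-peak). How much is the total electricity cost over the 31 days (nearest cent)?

Power = 5.0 A × 240 V = 1200 W = 1.2 kW
Peak energy = 1.2 kW × 0.5 h × 31 = 18.6 kWh
Off-peak energy = 1.2 kW × 2 h × 31 = 74.4 kWh
Cost = 18.6 × $0.17 + 74.4 × $0.11 = $3.162 + $8.184 = $11.35

$11.35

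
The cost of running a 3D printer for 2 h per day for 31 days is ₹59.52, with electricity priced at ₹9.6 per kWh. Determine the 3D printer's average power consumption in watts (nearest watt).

100 W

Energy = ₹59.52 ÷ ₹9.6/kWh = 6.2 kWh
Runtime = 2 h/day × 31 days = 62 h
Power = 6.2 kWh ÷ 62 h = 0.1 kW = 100 W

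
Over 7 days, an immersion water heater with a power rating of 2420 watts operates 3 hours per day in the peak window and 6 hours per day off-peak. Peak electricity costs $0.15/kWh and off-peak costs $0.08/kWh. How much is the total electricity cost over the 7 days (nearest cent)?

$15.75

Peak energy = 2.42 kW × 3 h × 7 = 50.82 kWh
Off-peak energy = 2.42 kW × 6 h × 7 = 101.64 kWh
Cost = 50.82 × $0.15 + 101.64 × $0.08 = $7.623 + $8.1312 = $15.75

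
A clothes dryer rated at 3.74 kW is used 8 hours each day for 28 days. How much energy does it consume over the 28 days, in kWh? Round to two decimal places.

837.76 kWh

Runtime = 8 h/day × 28 days = 224 h
Energy = 3.74 kW × 224 h = 837.76 kWh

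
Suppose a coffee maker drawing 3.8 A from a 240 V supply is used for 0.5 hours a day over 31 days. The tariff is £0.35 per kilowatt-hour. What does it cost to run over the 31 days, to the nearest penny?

£4.95

Power = 3.8 A × 240 V = 912 W = 0.912 kW
Runtime = 0.5 h/day × 31 days = 15.5 h
Energy = 0.912 kW × 15.5 h = 14.136 kWh
Cost = 14.136 kWh × £0.35/kWh = £4.95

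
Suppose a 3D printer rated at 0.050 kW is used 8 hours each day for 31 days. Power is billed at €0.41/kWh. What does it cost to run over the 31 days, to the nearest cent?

€5.08

Runtime = 8 h/day × 31 days = 248 h
Energy = 0.05 kW × 248 h = 12.4 kWh
Cost = 12.4 kWh × €0.41/kWh = €5.08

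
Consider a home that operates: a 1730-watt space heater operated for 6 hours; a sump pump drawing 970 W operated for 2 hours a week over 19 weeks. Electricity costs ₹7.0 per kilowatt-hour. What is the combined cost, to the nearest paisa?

space heater: 1.73 kW × 6 h = 10.38 kWh
sump pump: Runtime = 2 h/week × 19 weeks = 38 h
sump pump: 0.97 kW × 38 h = 36.86 kWh
Total energy = 47.24 kWh
Cost = 47.24 × ₹7.0 = ₹330.68

₹330.68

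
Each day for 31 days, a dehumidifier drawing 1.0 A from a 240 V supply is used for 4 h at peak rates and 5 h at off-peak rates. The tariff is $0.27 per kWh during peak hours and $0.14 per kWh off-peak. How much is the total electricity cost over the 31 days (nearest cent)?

Power = 1.0 A × 240 V = 240 W = 0.24 kW
Peak energy = 0.24 kW × 4 h × 31 = 29.76 kWh
Off-peak energy = 0.24 kW × 5 h × 31 = 37.2 kWh
Cost = 29.76 × $0.27 + 37.2 × $0.14 = $8.0352 + $5.208 = $13.24

$13.24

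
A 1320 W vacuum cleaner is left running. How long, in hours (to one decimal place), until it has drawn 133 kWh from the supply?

Hours = 133 kWh ÷ 1.32 kW = 100.8 h

100.8 h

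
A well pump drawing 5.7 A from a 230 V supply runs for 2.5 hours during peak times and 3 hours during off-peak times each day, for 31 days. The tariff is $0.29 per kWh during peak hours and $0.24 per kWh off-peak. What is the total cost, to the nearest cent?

Power = 5.7 A × 230 V = 1311 W = 1.311 kW
Peak energy = 1.311 kW × 2.5 h × 31 = 101.6025 kWh
Off-peak energy = 1.311 kW × 3 h × 31 = 121.923 kWh
Cost = 101.6025 × $0.29 + 121.923 × $0.24 = $29.464725 + $29.26152 = $58.73

$58.73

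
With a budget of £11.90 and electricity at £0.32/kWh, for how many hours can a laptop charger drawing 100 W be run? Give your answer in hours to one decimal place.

371.9 h

Energy available = £11.90 ÷ £0.32/kWh = 37.1875 kWh
Hours = 37.1875 kWh ÷ 0.1 kW = 371.9 h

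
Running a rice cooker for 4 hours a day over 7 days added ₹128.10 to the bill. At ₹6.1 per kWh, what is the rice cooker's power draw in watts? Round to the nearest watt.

750 W

Energy = ₹128.10 ÷ ₹6.1/kWh = 21 kWh
Runtime = 4 h/day × 7 days = 28 h
Power = 21 kWh ÷ 28 h = 0.75 kW = 750 W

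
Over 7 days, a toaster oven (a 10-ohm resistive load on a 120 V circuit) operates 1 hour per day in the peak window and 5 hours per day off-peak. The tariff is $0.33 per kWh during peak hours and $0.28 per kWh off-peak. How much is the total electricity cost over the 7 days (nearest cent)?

$17.44

Power = V²/R = 120²/10 = 1440 W = 1.44 kW
Peak energy = 1.44 kW × 1 h × 7 = 10.08 kWh
Off-peak energy = 1.44 kW × 5 h × 7 = 50.4 kWh
Cost = 10.08 × $0.33 + 50.4 × $0.28 = $3.3264 + $14.112 = $17.44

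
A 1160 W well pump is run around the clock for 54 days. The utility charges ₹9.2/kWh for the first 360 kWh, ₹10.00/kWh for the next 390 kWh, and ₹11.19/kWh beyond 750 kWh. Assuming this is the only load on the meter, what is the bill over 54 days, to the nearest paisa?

₹15642.10

Runtime = 24 h × 54 = 1296 h
Energy = 1.16 kW × 1296 h = 1503.36 kWh
Tier 1 (0–360 kWh): 360 × ₹9.2 = ₹3312
Tier 2 (360–750 kWh): 390 × ₹10.00 = ₹3900
Above 750 kWh: 753.36 × ₹11.19 = ₹8430.0984
Bill = ₹15642.10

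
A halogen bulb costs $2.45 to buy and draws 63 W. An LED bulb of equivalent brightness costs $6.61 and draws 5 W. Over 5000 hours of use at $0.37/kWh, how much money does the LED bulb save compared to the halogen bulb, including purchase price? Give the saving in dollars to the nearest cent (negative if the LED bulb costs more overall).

$103.14

halogen bulb: $2.45 + (63/1000) kW × 5000 h × $0.37 = $2.45 + $116.55 = $119
LED bulb: $6.61 + (5/1000) kW × 5000 h × $0.37 = $6.61 + $9.25 = $15.86
Saving = $119 − $15.86 = $103.14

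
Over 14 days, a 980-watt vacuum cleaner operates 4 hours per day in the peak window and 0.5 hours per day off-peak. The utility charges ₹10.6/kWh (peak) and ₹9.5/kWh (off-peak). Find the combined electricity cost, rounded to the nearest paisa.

Peak energy = 0.98 kW × 4 h × 14 = 54.88 kWh
Off-peak energy = 0.98 kW × 0.5 h × 14 = 6.86 kWh
Cost = 54.88 × ₹10.6 + 6.86 × ₹9.5 = ₹581.728 + ₹65.17 = ₹646.90

₹646.90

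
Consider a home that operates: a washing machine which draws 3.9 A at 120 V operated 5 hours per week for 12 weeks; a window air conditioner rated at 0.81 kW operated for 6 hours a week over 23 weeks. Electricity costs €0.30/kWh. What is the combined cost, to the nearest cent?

washing machine: Power = 3.9 A × 120 V = 468 W = 0.468 kW
washing machine: Runtime = 5 h/week × 12 weeks = 60 h
washing machine: 0.468 kW × 60 h = 28.08 kWh
window air conditioner: Runtime = 6 h/week × 23 weeks = 138 h
window air conditioner: 0.81 kW × 138 h = 111.78 kWh
Total energy = 139.86 kWh
Cost = 139.86 × €0.30 = €41.96

€41.96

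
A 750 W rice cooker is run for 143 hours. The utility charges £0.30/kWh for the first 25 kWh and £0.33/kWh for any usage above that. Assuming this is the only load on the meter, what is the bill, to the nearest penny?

£34.64

Energy = 0.75 kW × 143 h = 107.25 kWh
Tier 1 (0–25 kWh): 25 × £0.30 = £7.5
Above 25 kWh: 82.25 × £0.33 = £27.1425
Bill = £34.64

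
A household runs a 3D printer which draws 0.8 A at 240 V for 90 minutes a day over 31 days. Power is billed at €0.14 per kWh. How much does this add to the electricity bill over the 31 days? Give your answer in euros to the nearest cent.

€1.25

Power = 0.8 A × 240 V = 192 W = 0.192 kW
Runtime = 90 min × 31 = 2790 min = 46.5 h
Energy = 0.192 kW × 46.5 h = 8.928 kWh
Cost = 8.928 kWh × €0.14/kWh = €1.25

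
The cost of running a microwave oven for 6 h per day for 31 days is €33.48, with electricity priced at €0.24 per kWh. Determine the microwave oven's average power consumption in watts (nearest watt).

750 W

Energy = €33.48 ÷ €0.24/kWh = 139.5 kWh
Runtime = 6 h/day × 31 days = 186 h
Power = 139.5 kWh ÷ 186 h = 0.75 kW = 750 W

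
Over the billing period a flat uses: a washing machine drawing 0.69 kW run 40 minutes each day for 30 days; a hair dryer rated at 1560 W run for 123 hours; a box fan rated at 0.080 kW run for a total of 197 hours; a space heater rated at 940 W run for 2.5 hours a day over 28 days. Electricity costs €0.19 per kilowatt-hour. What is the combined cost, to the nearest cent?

washing machine: Runtime = 40 min × 30 = 1200 min = 20 h
washing machine: 0.69 kW × 20 h = 13.8 kWh
hair dryer: 1.56 kW × 123 h = 191.88 kWh
box fan: 0.08 kW × 197 h = 15.76 kWh
space heater: Runtime = 2.5 h/day × 28 days = 70 h
space heater: 0.94 kW × 70 h = 65.8 kWh
Total energy = 287.24 kWh
Cost = 287.24 × €0.19 = €54.58

€54.58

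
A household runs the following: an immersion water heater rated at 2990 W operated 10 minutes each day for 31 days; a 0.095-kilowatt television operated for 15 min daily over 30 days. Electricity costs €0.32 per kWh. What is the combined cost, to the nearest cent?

€5.17

immersion water heater: Runtime = 10 min × 31 = 310 min = 5.166666… h
immersion water heater: 2.99 kW × 5.166666… h = 15.448333… kWh
television: Runtime = 15 min × 30 = 450 min = 7.5 h
television: 0.095 kW × 7.5 h = 0.7125 kWh
Total energy = 16.160833… kWh
Cost = 16.160833… × €0.32 = €5.17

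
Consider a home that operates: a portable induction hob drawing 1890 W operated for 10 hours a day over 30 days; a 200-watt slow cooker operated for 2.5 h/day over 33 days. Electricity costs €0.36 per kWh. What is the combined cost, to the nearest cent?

€210.06

portable induction hob: Runtime = 10 h/day × 30 days = 300 h
portable induction hob: 1.89 kW × 300 h = 567 kWh
slow cooker: Runtime = 2.5 h/day × 33 days = 82.5 h
slow cooker: 0.2 kW × 82.5 h = 16.5 kWh
Total energy = 583.5 kWh
Cost = 583.5 × €0.36 = €210.06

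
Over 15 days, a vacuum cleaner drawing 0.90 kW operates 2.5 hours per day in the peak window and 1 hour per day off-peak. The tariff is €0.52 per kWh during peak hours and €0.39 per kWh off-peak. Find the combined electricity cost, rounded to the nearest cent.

€22.82

Peak energy = 0.9 kW × 2.5 h × 15 = 33.75 kWh
Off-peak energy = 0.9 kW × 1 h × 15 = 13.5 kWh
Cost = 33.75 × €0.52 + 13.5 × €0.39 = €17.55 + €5.265 = €22.82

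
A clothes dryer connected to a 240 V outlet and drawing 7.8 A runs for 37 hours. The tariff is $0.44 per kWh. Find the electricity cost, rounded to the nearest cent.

Power = 7.8 A × 240 V = 1872 W = 1.872 kW
Energy = 1.872 kW × 37 h = 69.264 kWh
Cost = 69.264 kWh × $0.44/kWh = $30.48

$30.48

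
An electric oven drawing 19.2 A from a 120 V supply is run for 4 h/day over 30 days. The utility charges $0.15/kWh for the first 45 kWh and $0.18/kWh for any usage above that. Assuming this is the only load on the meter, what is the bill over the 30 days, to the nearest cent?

$48.42

Power = 19.2 A × 120 V = 2304 W = 2.304 kW
Runtime = 4 h/day × 30 days = 120 h
Energy = 2.304 kW × 120 h = 276.48 kWh
Tier 1 (0–45 kWh): 45 × $0.15 = $6.75
Above 45 kWh: 231.48 × $0.18 = $41.6664
Bill = $48.42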